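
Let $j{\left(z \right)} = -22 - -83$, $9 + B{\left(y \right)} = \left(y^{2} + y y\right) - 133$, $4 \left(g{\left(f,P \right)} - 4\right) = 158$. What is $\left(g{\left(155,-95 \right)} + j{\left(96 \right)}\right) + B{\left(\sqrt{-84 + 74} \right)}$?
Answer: $- \frac{115}{2} \approx -57.5$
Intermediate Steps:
$g{\left(f,P \right)} = \frac{87}{2}$ ($g{\left(f,P \right)} = 4 + \frac{1}{4} \cdot 158 = 4 + \frac{79}{2} = \frac{87}{2}$)
$B{\left(y \right)} = -142 + 2 y^{2}$ ($B{\left(y \right)} = -9 - \left(133 - y^{2} - y y\right) = -9 + \left(\left(y^{2} + y^{2}\right) - 133\right) = -9 + \left(2 y^{2} - 133\right) = -9 + \left(-133 + 2 y^{2}\right) = -142 + 2 y^{2}$)
$j{\left(z \right)} = 61$ ($j{\left(z \right)} = -22 + 83 = 61$)
$\left(g{\left(155,-95 \right)} + j{\left(96 \right)}\right) + B{\left(\sqrt{-84 + 74} \right)} = \left(\frac{87}{2} + 61\right) - \left(142 - 2 \left(\sqrt{-84 + 74}\right)^{2}\right) = \frac{209}{2} - \left(142 - 2 \left(\sqrt{-10}\right)^{2}\right) = \frac{209}{2} - \left(142 - 2 \left(i \sqrt{10}\right)^{2}\right) = \frac{209}{2} + \left(-142 + 2 \left(-10\right)\right) = \frac{209}{2} - 162 = - \frac{115}{2}$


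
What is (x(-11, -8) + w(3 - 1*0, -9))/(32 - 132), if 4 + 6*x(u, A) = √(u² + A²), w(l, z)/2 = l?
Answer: -4/75 - √185/600 ≈ -0.076002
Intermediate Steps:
w(l, z) = 2*l
x(u, A) = -⅔ + √(A² + u²)/6 (x(u, A) = -⅔ + √(u² + A²)/6 = -⅔ + √(A² + u²)/6)
(x(-11, -8) + w(3 - 1*0, -9))/(32 - 132) = ((-⅔ + √((-8)² + (-11)²)/6) + 2*(3 - 1*0))/(32 - 132) = ((-⅔ + √(64 + 121)/6) + 2*(3 + 0))/(-100) = -((-⅔ + √185/6) + 2*3)/100 = -((-⅔ + √185/6) + 6)/100 = -(16/3 + √185/6)/100 = -4/75 - √185/600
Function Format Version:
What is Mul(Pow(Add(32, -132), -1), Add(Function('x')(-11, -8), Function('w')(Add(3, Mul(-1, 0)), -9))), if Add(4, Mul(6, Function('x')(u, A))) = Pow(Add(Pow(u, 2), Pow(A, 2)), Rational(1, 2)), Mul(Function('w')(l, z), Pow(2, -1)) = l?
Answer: Add(Rational(-4, 75), Mul(Rational(-1, 600), Pow(185, Rational(1, 2)))) ≈ -0.076002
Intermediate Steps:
Function('w')(l, z) = Mul(2, l)
Function('x')(u, A) = Add(Rational(-2, 3), Mul(Rational(1, 6), Pow(Add(Pow(A, 2), Pow(u, 2)), Rational(1, 2)))) (Function('x')(u, A) = Add(Rational(-2, 3), Mul(Rational(1, 6), Pow(Add(Pow(u, 2), Pow(A, 2)), Rational(1, 2)))) = Add(Rational(-2, 3), Mul(Rational(1, 6), Pow(Add(Pow(A, 2), Pow(u, 2)), Rational(1, 2)))))
Mul(Pow(Add(32, -132), -1), Add(Function('x')(-11, -8), Function('w')(Add(3, Mul(-1, 0)), -9))) = Mul(Pow(Add(32, -132), -1), Add(Add(Rational(-2, 3), Mul(Rational(1, 6), Pow(Add(Pow(-8, 2), Pow(-11, 2)), Rational(1, 2)))), Mul(2, Add(3, Mul(-1, 0))))) = Mul(Pow(-100, -1), Add(Add(Rational(-2, 3), Mul(Rational(1, 6), Pow(Add(64, 121), Rational(1, 2)))), Mul(2, Add(3, 0)))) = Mul(Rational(-1, 100), Add(Add(Rational(-2, 3), Mul(Rational(1, 6), Pow(185, Rational(1, 2)))), Mul(2, 3))) = Mul(Rational(-1, 100), Add(Add(Rational(-2, 3), Mul(Rational(1, 6), Pow(185, Rational(1, 2)))), 6)) = Mul(Rational(-1, 100), Add(Rational(16, 3), Mul(Rational(1, 6), Pow(185, Rational(1, 2))))) = Add(Rational(-4, 75), Mul(Rational(-1, 600), Pow(185, Rational(1, 2))))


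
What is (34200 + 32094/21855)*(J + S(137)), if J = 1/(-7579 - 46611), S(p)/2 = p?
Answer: 1849754100104091/197387075 ≈ 9.3712e+6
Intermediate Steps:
S(p) = 2*p
J = -1/54190 (J = 1/(-54190) = -1/54190 ≈ -1.8454e-5)
(34200 + 32094/21855)*(J + S(137)) = (34200 + 32094/21855)*(-1/54190 + 2*137) = (34200 + 32094*(1/21855))*(-1/54190 + 274) = (34200 + 10698/7285)*(14848059/54190) = (249157698/7285)*(14848059/54190) = 1849754100104091/197387075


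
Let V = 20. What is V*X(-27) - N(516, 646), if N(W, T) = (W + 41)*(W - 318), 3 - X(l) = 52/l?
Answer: -2975062/27 ≈ -1.1019e+5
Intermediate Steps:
X(l) = 3 - 52/l
N(W, T) = (-318 + W)*(41 + W) (N(W, T) = (41 + W)*(-318 + W) = (-318 + W)*(41 + W))
V*X(-27) - N(516, 646) = 20*(3 - 52/(-27)) - (-13038 + 516**2 - 277*516) = 20*(3 - 52*(-1/27)) - (-13038 + 266256 - 142932) = 20*(3 + 52/27) - 1*110286 = 20*(133/27) - 110286 = 2660/27 - 110286 = -2975062/27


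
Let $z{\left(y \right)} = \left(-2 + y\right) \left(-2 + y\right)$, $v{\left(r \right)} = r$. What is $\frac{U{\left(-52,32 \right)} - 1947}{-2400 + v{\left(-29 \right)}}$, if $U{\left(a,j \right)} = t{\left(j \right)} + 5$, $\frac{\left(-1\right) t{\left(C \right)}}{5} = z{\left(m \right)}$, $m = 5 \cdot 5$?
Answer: $\frac{4587}{2429} \approx 1.8884$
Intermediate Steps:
$m = 25$
$z{\left(y \right)} = \left(-2 + y\right)^{2}$
$t{\left(C \right)} = -2645$ ($t{\left(C \right)} = - 5 \left(-2 + 25\right)^{2} = - 5 \cdot 23^{2} = \left(-5\right) 529 = -2645$)
$U{\left(a,j \right)} = -2640$ ($U{\left(a,j \right)} = -2645 + 5 = -2640$)
$\frac{U{\left(-52,32 \right)} - 1947}{-2400 + v{\left(-29 \right)}} = \frac{-2640 - 1947}{-2400 - 29} = - \frac{4587}{-2429} = \left(-4587\right) \left(- \frac{1}{2429}\right) = \frac{4587}{2429}$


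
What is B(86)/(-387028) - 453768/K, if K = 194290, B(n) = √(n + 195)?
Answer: -226884/97145 - √281/387028 ≈ -2.3356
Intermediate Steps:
B(n) = √(195 + n)
B(86)/(-387028) - 453768/K = √(195 + 86)/(-387028) - 453768/194290 = √281*(-1/387028) - 453768*1/194290 = -√281/387028 - 226884/97145 = -226884/97145 - √281/387028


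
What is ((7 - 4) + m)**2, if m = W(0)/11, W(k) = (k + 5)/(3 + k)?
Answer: 10816/1089 ≈ 9.9321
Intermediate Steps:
W(k) = (5 + k)/(3 + k)
m = 5/33 (m = ((5 + 0)/(3 + 0))/11 = (5/3)*(1/11) = 5/33 ≈ 0.15152)
((7 - 4) + m)**2 = ((7 - 4) + 5/33)**2 = (3 + 5/33)**2 = (104/33)**2 = 10816/1089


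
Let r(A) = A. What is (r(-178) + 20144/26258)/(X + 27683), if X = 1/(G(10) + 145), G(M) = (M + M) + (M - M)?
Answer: -191968425/29984640392 ≈ -0.0064022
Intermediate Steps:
G(M) = 2*M (G(M) = 2*M + 0 = 2*M)
X = 1/165 (X = 1/(2*10 + 145) = 1/(20 + 145) = 1/165 ≈ 0.0060606)
(r(-178) + 20144/26258)/(X + 27683) = (-178 + 20144/26258)/(1/165 + 27683) = (-178 + 20144*(1/26258))/(4567696/165) = (-178 + 10072/13129)*(165/4567696) = -2326890/13129*165/4567696 = -191968425/29984640392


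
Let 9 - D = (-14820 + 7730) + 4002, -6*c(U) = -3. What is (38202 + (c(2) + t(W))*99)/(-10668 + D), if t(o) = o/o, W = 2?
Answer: -76701/15142 ≈ -5.0654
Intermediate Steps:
t(o) = 1
c(U) = ½ (c(U) = -⅙*(-3) = ½)
D = 3097 (D = 9 - ((-14820 + 7730) + 4002) = 9 - (-7090 + 4002) = 9 - 1*(-3088) = 9 + 3088 = 3097)
(38202 + (c(2) + t(W))*99)/(-10668 + D) = (38202 + (½ + 1)*99)/(-10668 + 3097) = (38202 + (3/2)*99)/(-7571) = (38202 + 297/2)*(-1/7571) = (76701/2)*(-1/7571) = -76701/15142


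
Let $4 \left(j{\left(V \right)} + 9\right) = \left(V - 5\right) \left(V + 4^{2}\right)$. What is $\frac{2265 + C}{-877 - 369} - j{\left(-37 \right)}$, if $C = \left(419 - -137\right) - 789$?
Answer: $- \frac{265561}{1246} \approx -213.13$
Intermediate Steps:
$C = -233$ ($C = \left(419 + 137\right) - 789 = 556 - 789 = -233$)
$j{\left(V \right)} = -9 + \frac{\left(-5 + V\right) \left(16 + V\right)}{4}$ ($j{\left(V \right)} = -9 + \frac{\left(V - 5\right) \left(V + 4^{2}\right)}{4} = -9 + \frac{\left(-5 + V\right) \left(V + 16\right)}{4} = -9 + \frac{\left(-5 + V\right) \left(16 + V\right)}{4}$)
$\frac{2265 + C}{-877 - 369} - j{\left(-37 \right)} = \frac{2265 - 233}{-877 - 369} - \left(-29 + \frac{\left(-37\right)^{2}}{4} + \frac{11}{4} \left(-37\right)\right) = \frac{2032}{-1246} - \left(-29 + \frac{1}{4} \cdot 1369 - \frac{407}{4}\right) = 2032 \left(- \frac{1}{1246}\right) - \left(-29 + \frac{1369}{4} - \frac{407}{4}\right) = - \frac{1016}{623} - \frac{423}{2} = - \frac{265561}{1246}$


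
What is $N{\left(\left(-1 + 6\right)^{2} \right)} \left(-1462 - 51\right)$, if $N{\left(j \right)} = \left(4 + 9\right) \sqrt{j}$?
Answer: $-98345$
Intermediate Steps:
$N{\left(j \right)} = 13 \sqrt{j}$
$N{\left(\left(-1 + 6\right)^{2} \right)} \left(-1462 - 51\right) = 13 \sqrt{\left(-1 + 6\right)^{2}} \left(-1462 - 51\right) = 13 \sqrt{5^{2}} \left(-1513\right) = 13 \sqrt{25} \left(-1513\right) = 13 \cdot 5 \left(-1513\right) = 65 \left(-1513\right) = -98345$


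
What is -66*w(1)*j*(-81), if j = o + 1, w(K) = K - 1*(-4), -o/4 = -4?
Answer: 454410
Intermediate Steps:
o = 16 (o = -4*(-4) = 16)
w(K) = 4 + K (w(K) = K + 4 = 4 + K)
j = 17 (j = 16 + 1 = 17)
-66*w(1)*j*(-81) = -66*(4 + 1)*17*(-81) = -330*17*(-81) = -66*85*(-81) = -5610*(-81) = 454410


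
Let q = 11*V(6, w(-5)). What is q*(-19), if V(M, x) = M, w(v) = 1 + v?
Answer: -1254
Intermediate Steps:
q = 66 (q = 11*6 = 66)
q*(-19) = 66*(-19) = -1254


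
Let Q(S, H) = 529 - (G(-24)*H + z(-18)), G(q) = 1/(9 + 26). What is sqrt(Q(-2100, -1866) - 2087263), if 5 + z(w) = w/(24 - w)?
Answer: I*sqrt(2556177190)/35 ≈ 1444.5*I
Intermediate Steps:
G(q) = 1/35
z(w) = -5 + w/(24 - w)
Q(S, H) = 3741/7 - H/35 (Q(S, H) = 529 - (H/35 + 6*(20 - 1*(-18))/(-24 - 18)) = 529 - (H/35 + 6*(20 + 18)/(-42)) = 529 - (H/35 + 6*(-1/42)*38) = 529 - (H/35 - 38/7) = 529 - (-38/7 + H/35) = 529 + (38/7 - H/35) = 3741/7 - H/35)
sqrt(Q(-2100, -1866) - 2087263) = sqrt((3741/7 - 1/35*(-1866)) - 2087263) = sqrt((3741/7 + 1866/35) - 2087263) = sqrt(20571/35 - 2087263) = sqrt(-73033634/35) = I*sqrt(2556177190)/35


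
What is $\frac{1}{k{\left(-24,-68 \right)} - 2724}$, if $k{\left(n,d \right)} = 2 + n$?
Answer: $- \frac{1}{2746} \approx -0.00036417$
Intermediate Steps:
$\frac{1}{k{\left(-24,-68 \right)} - 2724} = \frac{1}{\left(2 - 24\right) - 2724} = \frac{1}{-22 - 2724} = \frac{1}{-2746} = - \frac{1}{2746}$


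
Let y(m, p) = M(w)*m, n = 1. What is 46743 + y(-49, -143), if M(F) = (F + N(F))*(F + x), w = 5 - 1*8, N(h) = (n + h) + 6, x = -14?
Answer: 47576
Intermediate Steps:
N(h) = 7 + h (N(h) = (1 + h) + 6 = 7 + h)
w = -3 (w = 5 - 8 = -3)
M(F) = (-14 + F)*(7 + 2*F) (M(F) = (F + (7 + F))*(F - 14) = (7 + 2*F)*(-14 + F) = (-14 + F)*(7 + 2*F))
y(m, p) = -17*m (y(m, p) = (-98 - 21*(-3) + 2*(-3)²)*m = (-98 + 63 + 2*9)*m = (-98 + 63 + 18)*m = -17*m)
46743 + y(-49, -143) = 46743 - 17*(-49) = 46743 + 833 = 47576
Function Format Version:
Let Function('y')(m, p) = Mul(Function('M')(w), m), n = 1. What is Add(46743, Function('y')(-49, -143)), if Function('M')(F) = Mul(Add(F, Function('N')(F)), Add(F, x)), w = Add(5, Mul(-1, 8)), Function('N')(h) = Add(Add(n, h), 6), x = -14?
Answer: 47576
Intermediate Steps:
Function('N')(h) = Add(7, h) (Function('N')(h) = Add(Add(1, h), 6) = Add(7, h))
w = -3 (w = Add(5, -8) = -3)
Function('M')(F) = Mul(Add(-14, F), Add(7, Mul(2, F))) (Function('M')(F) = Mul(Add(F, Add(7, F)), Add(F, -14)) = Mul(Add(7, Mul(2, F)), Add(-14, F)) = Mul(Add(-14, F), Add(7, Mul(2, F))))
Function('y')(m, p) = Mul(-17, m) (Function('y')(m, p) = Mul(Add(-98, Mul(-21, -3), Mul(2, Pow(-3, 2))), m) = Mul(Add(-98, 63, Mul(2, 9)), m) = Mul(Add(-98, 63, 18), m) = Mul(-17, m))
Add(46743, Function('y')(-49, -143)) = Add(46743, Mul(-17, -49)) = Add(46743, 833) = 47576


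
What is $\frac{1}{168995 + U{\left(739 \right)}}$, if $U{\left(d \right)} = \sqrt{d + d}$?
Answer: $\frac{168995}{28559308547} - \frac{\sqrt{1478}}{28559308547} \approx 5.916 \cdot 10^{-6}$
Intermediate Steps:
$U{\left(d \right)} = \sqrt{2} \sqrt{d}$ ($U{\left(d \right)} = \sqrt{2 d} = \sqrt{2} \sqrt{d}$)
$\frac{1}{168995 + U{\left(739 \right)}} = \frac{1}{168995 + \sqrt{2} \sqrt{739}} = \frac{1}{168995 + \sqrt{1478}}$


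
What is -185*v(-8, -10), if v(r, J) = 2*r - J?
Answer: 1110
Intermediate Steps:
v(r, J) = -J + 2*r
-185*v(-8, -10) = -185*(-1*(-10) + 2*(-8)) = -185*(10 - 16) = -185*(-6) = 1110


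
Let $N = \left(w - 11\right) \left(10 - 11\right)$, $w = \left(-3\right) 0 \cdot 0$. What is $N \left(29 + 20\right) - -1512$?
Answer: $2051$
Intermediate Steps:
$w = 0$ ($w = 0 \cdot 0 = 0$)
$N = 11$ ($N = \left(0 - 11\right) \left(10 - 11\right) = \left(-11\right) \left(-1\right) = 11$)
$N \left(29 + 20\right) - -1512 = 11 \left(29 + 20\right) - -1512 = 11 \cdot 49 + 1512 = 539 + 1512 = 2051$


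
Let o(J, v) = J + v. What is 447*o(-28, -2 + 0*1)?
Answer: -13410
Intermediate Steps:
447*o(-28, -2 + 0*1) = 447*(-28 + (-2 + 0*1)) = 447*(-28 + (-2 + 0)) = 447*(-28 - 2) = 447*(-30) = -13410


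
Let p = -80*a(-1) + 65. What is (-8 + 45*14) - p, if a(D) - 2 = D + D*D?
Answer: 717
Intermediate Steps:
a(D) = 2 + D + D² (a(D) = 2 + (D + D*D) = 2 + (D + D²) = 2 + D + D²)
p = -95 (p = -80*(2 - 1 + (-1)²) + 65 = -80*(2 - 1 + 1) + 65 = -80*2 + 65 = -160 + 65 = -95)
(-8 + 45*14) - p = (-8 + 45*14) - 1*(-95) = (-8 + 630) + 95 = 622 + 95 = 717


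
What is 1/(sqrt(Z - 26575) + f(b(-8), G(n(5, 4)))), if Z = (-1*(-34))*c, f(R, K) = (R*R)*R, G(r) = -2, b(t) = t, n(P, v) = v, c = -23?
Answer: -512/289501 - I*sqrt(27357)/289501 ≈ -0.0017686 - 0.00057133*I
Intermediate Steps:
f(R, K) = R**3 (f(R, K) = R**2*R = R**3)
Z = -782 (Z = -1*(-34)*(-23) = 34*(-23) = -782)
1/(sqrt(Z - 26575) + f(b(-8), G(n(5, 4)))) = 1/(sqrt(-782 - 26575) + (-8)**3) = 1/(sqrt(-27357) - 512) = 1/(I*sqrt(27357) - 512) = 1/(-512 + I*sqrt(27357))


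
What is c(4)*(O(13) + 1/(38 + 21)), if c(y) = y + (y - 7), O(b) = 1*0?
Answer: 1/59 ≈ 0.016949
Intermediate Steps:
O(b) = 0
c(y) = -7 + 2*y (c(y) = y + (-7 + y) = -7 + 2*y)
c(4)*(O(13) + 1/(38 + 21)) = (-7 + 2*4)*(0 + 1/(38 + 21)) = (-7 + 8)*(0 + 1/59) = 1*(0 + 1/59) = 1*(1/59) = 1/59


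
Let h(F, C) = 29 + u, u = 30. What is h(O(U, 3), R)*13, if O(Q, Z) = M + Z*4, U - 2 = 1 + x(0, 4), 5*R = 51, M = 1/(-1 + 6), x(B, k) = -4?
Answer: 767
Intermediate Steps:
M = 1/5 ≈ 0.20000
R = 51/5 (R = (1/5)*51 = 51/5 ≈ 10.200)
U = -1 (U = 2 + (1 - 4) = 2 - 3 = -1)
O(Q, Z) = 1/5 + 4*Z (O(Q, Z) = 1/5 + Z*4 = 1/5 + 4*Z)
h(F, C) = 59 (h(F, C) = 29 + 30 = 59)
h(O(U, 3), R)*13 = 59*13 = 767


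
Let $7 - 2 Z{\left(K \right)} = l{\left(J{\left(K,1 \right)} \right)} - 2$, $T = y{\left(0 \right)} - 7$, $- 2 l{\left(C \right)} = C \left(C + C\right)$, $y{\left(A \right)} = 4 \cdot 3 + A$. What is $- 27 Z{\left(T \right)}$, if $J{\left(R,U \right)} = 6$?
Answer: $- \frac{1215}{2} \approx -607.5$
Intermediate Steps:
$y{\left(A \right)} = 12 + A$
$l{\left(C \right)} = - C^{2}$ ($l{\left(C \right)} = - \frac{C \left(C + C\right)}{2} = - \frac{C 2 C}{2} = - \frac{2 C^{2}}{2} = - C^{2}$)
$T = 5$ ($T = \left(12 + 0\right) - 7 = 12 - 7 = 5$)
$Z{\left(K \right)} = \frac{45}{2}$ ($Z{\left(K \right)} = \frac{7}{2} - \frac{- 6^{2} - 2}{2} = \frac{7}{2} - \frac{\left(-1\right) 36 - 2}{2} = \frac{7}{2} - \frac{-36 - 2}{2} = \frac{7}{2} - -19 = \frac{7}{2} + 19 = \frac{45}{2}$)
$- 27 Z{\left(T \right)} = \left(-27\right) \frac{45}{2} = - \frac{1215}{2}$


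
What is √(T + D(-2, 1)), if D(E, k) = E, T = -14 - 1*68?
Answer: 2*I*√21 ≈ 9.1651*I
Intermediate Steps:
T = -82 (T = -14 - 68 = -82)
√(T + D(-2, 1)) = √(-82 - 2) = √(-84) = 2*I*√21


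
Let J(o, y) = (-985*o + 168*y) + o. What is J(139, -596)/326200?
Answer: -29613/40775 ≈ -0.72625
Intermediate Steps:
J(o, y) = -984*o + 168*y
J(139, -596)/326200 = (-984*139 + 168*(-596))/326200 = (-136776 - 100128)*(1/326200) = -236904*1/326200 = -29613/40775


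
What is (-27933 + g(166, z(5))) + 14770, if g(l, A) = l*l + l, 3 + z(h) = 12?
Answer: 14559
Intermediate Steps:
z(h) = 9 (z(h) = -3 + 12 = 9)
g(l, A) = l + l² (g(l, A) = l² + l = l + l²)
(-27933 + g(166, z(5))) + 14770 = (-27933 + 166*(1 + 166)) + 14770 = (-27933 + 166*167) + 14770 = (-27933 + 27722) + 14770 = -211 + 14770 = 14559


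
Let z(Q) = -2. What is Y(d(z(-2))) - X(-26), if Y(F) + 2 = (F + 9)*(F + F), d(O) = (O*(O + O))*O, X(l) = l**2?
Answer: -454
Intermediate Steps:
d(O) = 2*O**3 (d(O) = (O*(2*O))*O = (2*O**2)*O = 2*O**3)
Y(F) = -2 + 2*F*(9 + F) (Y(F) = -2 + (F + 9)*(F + F) = -2 + (9 + F)*(2*F) = -2 + 2*F*(9 + F))
Y(d(z(-2))) - X(-26) = (-2 + 2*(2*(-2)**3)**2 + 18*(2*(-2)**3)) - 1*(-26)**2 = (-2 + 2*(2*(-8))**2 + 18*(2*(-8))) - 1*676 = (-2 + 2*(-16)**2 + 18*(-16)) - 676 = (-2 + 2*256 - 288) - 676 = (-2 + 512 - 288) - 676 = 222 - 676 = -454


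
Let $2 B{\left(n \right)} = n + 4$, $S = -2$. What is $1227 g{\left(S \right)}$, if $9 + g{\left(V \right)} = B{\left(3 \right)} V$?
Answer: $-19632$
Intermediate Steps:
$B{\left(n \right)} = 2 + \frac{n}{2}$ ($B{\left(n \right)} = \frac{n + 4}{2} = \frac{4 + n}{2} = 2 + \frac{n}{2}$)
$g{\left(V \right)} = -9 + \frac{7 V}{2}$ ($g{\left(V \right)} = -9 + \left(2 + \frac{1}{2} \cdot 3\right) V = -9 + \left(2 + \frac{3}{2}\right) V = -9 + \frac{7 V}{2}$)
$1227 g{\left(S \right)} = 1227 \left(-9 + \frac{7}{2} \left(-2\right)\right) = 1227 \left(-9 - 7\right) = 1227 \left(-16\right) = -19632$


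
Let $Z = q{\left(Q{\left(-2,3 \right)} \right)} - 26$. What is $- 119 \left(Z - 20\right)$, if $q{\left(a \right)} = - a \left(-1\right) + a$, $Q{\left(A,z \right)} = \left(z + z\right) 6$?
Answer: $-3094$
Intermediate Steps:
$Q{\left(A,z \right)} = 12 z$ ($Q{\left(A,z \right)} = 2 z 6 = 12 z$)
$q{\left(a \right)} = 2 a$ ($q{\left(a \right)} = a + a = 2 a$)
$Z = 46$ ($Z = 2 \cdot 12 \cdot 3 - 26 = 2 \cdot 36 - 26 = 72 - 26 = 46$)
$- 119 \left(Z - 20\right) = - 119 \left(46 - 20\right) = \left(-119\right) 26 = -3094$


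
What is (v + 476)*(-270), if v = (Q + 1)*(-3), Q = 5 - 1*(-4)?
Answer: -120420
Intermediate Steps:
Q = 9 (Q = 5 + 4 = 9)
v = -30 (v = (9 + 1)*(-3) = 10*(-3) = -30)
(v + 476)*(-270) = (-30 + 476)*(-270) = 446*(-270) = -120420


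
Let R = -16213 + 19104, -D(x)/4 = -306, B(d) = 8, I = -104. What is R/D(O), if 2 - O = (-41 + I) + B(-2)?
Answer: 2891/1224 ≈ 2.3619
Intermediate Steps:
O = 139 (O = 2 - ((-41 - 104) + 8) = 2 - (-145 + 8) = 2 - 1*(-137) = 2 + 137 = 139)
D(x) = 1224 (D(x) = -4*(-306) = 1224)
R = 2891
R/D(O) = 2891/1224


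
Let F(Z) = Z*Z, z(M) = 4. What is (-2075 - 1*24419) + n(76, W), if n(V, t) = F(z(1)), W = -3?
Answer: -26478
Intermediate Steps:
F(Z) = Z**2
n(V, t) = 16 (n(V, t) = 4**2 = 16)
(-2075 - 1*24419) + n(76, W) = (-2075 - 1*24419) + 16 = (-2075 - 24419) + 16 = -26494 + 16 = -26478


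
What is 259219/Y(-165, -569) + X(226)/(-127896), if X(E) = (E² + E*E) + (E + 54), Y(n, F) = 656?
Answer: 1378578243/3495824 ≈ 394.35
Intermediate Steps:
X(E) = 54 + E + 2*E² (X(E) = (E² + E²) + (54 + E) = 2*E² + (54 + E) = 54 + E + 2*E²)
259219/Y(-165, -569) + X(226)/(-127896) = 259219/656 + (54 + 226 + 2*226²)/(-127896) = 259219*(1/656) + (54 + 226 + 2*51076)*(-1/127896) = 259219/656 + (54 + 226 + 102152)*(-1/127896) = 259219/656 + 102432*(-1/127896) = 259219/656 - 4268/5329 = 1378578243/3495824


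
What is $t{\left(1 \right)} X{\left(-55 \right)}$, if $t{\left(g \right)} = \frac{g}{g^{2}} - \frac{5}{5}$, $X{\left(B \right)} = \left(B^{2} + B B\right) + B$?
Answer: $0$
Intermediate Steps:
$X{\left(B \right)} = B + 2 B^{2}$ ($X{\left(B \right)} = \left(B^{2} + B^{2}\right) + B = 2 B^{2} + B = B + 2 B^{2}$)
$t{\left(g \right)} = -1 + \frac{1}{g}$ ($t{\left(g \right)} = \frac{g}{g^{2}} - 1 = \frac{1}{g} - 1 = -1 + \frac{1}{g}$)
$t{\left(1 \right)} X{\left(-55 \right)} = \frac{1 - 1}{1} \left(- 55 \left(1 + 2 \left(-55\right)\right)\right) = 1 \left(1 - 1\right) \left(- 55 \left(1 - 110\right)\right) = 1 \cdot 0 \left(\left(-55\right) \left(-109\right)\right) = 0 \cdot 5995 = 0$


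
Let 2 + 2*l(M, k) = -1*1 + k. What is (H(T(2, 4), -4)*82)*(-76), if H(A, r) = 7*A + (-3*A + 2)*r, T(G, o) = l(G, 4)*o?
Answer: -186960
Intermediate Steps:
l(M, k) = -3/2 + k/2 (l(M, k) = -1 + (-1*1 + k)/2 = -1 + (-1 + k)/2 = -1 + (-1/2 + k/2) = -3/2 + k/2)
T(G, o) = o/2 (T(G, o) = (-3/2 + (1/2)*4)*o = (-3/2 + 2)*o = o/2)
H(A, r) = 7*A + r*(2 - 3*A) (H(A, r) = 7*A + (2 - 3*A)*r = 7*A + r*(2 - 3*A))
(H(T(2, 4), -4)*82)*(-76) = ((2*(-4) + 7*((1/2)*4) - 3*(1/2)*4*(-4))*82)*(-76) = ((-8 + 7*2 - 3*2*(-4))*82)*(-76) = ((-8 + 14 + 24)*82)*(-76) = (30*82)*(-76) = 2460*(-76) = -186960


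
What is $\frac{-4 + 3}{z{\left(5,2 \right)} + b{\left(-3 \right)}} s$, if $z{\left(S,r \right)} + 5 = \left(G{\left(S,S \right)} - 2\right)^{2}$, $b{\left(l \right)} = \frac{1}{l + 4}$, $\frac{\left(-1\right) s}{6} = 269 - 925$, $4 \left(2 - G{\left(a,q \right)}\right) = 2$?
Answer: $\frac{5248}{5} \approx 1049.6$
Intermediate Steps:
$G{\left(a,q \right)} = \frac{3}{2}$ ($G{\left(a,q \right)} = 2 - \frac{1}{2} = \frac{3}{2}$)
$s = 3936$ ($s = - 6 \left(269 - 925\right) = \left(-6\right) \left(-656\right) = 3936$)
$b{\left(l \right)} = \frac{1}{4 + l}$
$z{\left(S,r \right)} = - \frac{19}{4}$ ($z{\left(S,r \right)} = -5 + \left(\frac{3}{2} - 2\right)^{2} = -5 + \left(- \frac{1}{2}\right)^{2} = -5 + \frac{1}{4} = - \frac{19}{4}$)
$\frac{-4 + 3}{z{\left(5,2 \right)} + b{\left(-3 \right)}} s = \frac{-4 + 3}{- \frac{19}{4} + \frac{1}{4 - 3}} \cdot 3936 = - \frac{1}{- \frac{19}{4} + 1^{-1}} \cdot 3936 = - \frac{1}{- \frac{19}{4} + 1} \cdot 3936 = - \frac{1}{- \frac{15}{4}} \cdot 3936 = \left(-1\right) \left(- \frac{4}{15}\right) 3936 = \frac{4}{15} \cdot 3936 = \frac{5248}{5}$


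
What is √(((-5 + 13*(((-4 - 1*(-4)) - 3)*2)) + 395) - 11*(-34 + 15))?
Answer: √521 ≈ 22.825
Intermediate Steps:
√(((-5 + 13*(((-4 - 1*(-4)) - 3)*2)) + 395) - 11*(-34 + 15)) = √(((-5 + 13*(((-4 + 4) - 3)*2)) + 395) - 11*(-19)) = √(((-5 + 13*((0 - 3)*2)) + 395) + 209) = √(((-5 + 13*(-3*2)) + 395) + 209) = √(((-5 + 13*(-6)) + 395) + 209) = √(((-5 - 78) + 395) + 209) = √((-83 + 395) + 209) = √(312 + 209) = √521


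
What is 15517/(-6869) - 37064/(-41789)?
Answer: -393847297/287048641 ≈ -1.3721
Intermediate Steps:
15517/(-6869) - 37064/(-41789) = 15517*(-1/6869) - 37064*(-1/41789) = -15517/6869 + 37064/41789 = -393847297/287048641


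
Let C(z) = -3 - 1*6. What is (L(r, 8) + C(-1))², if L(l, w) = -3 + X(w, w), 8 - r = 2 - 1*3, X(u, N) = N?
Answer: 16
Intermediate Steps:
r = 9 (r = 8 - (2 - 1*3) = 8 - (2 - 3) = 8 - 1*(-1) = 8 + 1 = 9)
C(z) = -9 (C(z) = -3 - 6 = -9)
L(l, w) = -3 + w
(L(r, 8) + C(-1))² = ((-3 + 8) - 9)² = (5 - 9)² = (-4)² = 16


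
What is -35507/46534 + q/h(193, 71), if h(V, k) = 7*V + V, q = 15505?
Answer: 333343431/35924248 ≈ 9.2791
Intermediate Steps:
h(V, k) = 8*V
-35507/46534 + q/h(193, 71) = -35507/46534 + 15505/((8*193)) = -35507*1/46534 + 15505/1544 = -35507/46534 + 15505*(1/1544) = -35507/46534 + 15505/1544 = 333343431/35924248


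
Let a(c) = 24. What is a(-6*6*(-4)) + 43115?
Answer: 43139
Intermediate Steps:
a(-6*6*(-4)) + 43115 = 24 + 43115 = 43139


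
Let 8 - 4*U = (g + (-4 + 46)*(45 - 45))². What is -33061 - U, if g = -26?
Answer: -32894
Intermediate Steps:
U = -167 (U = 2 - (-26 + (-4 + 46)*(45 - 45))²/4 = 2 - (-26 + 42*0)²/4 = 2 - (-26 + 0)²/4 = 2 - ¼*(-26)² = 2 - ¼*676 = 2 - 169 = -167)
-33061 - U = -33061 - 1*(-167) = -33061 + 167 = -32894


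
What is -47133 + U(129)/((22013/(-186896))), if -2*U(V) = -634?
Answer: -1096784761/22013 ≈ -49824.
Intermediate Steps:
U(V) = 317 (U(V) = -½*(-634) = 317)
-47133 + U(129)/((22013/(-186896))) = -47133 + 317/((22013/(-186896))) = -47133 + 317/((22013*(-1/186896))) = -47133 + 317/(-22013/186896) = -47133 + 317*(-186896/22013) = -47133 - 59246032/22013 = -1096784761/22013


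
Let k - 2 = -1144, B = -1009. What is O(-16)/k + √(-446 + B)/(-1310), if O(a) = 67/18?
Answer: -67/20556 - I*√1455/1310 ≈ -0.0032594 - 0.029118*I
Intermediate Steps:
O(a) = 67/18 (O(a) = 67*(1/18) = 67/18)
k = -1142 (k = 2 - 1144 = -1142)
O(-16)/k + √(-446 + B)/(-1310) = (67/18)/(-1142) + √(-446 - 1009)/(-1310) = (67/18)*(-1/1142) + √(-1455)*(-1/1310) = -67/20556 + (I*√1455)*(-1/1310) = -67/20556 - I*√1455/1310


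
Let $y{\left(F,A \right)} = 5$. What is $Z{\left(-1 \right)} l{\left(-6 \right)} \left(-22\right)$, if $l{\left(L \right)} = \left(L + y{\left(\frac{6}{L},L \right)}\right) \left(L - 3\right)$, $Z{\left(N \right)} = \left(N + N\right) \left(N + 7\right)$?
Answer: $2376$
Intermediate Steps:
$Z{\left(N \right)} = 2 N \left(7 + N\right)$
$l{\left(L \right)} = \left(-3 + L\right) \left(5 + L\right)$ ($l{\left(L \right)} = \left(L + 5\right) \left(L - 3\right) = \left(5 + L\right) \left(-3 + L\right) = \left(-3 + L\right) \left(5 + L\right)$)
$Z{\left(-1 \right)} l{\left(-6 \right)} \left(-22\right) = 2 \left(-1\right) \left(7 - 1\right) \left(-15 + \left(-6\right)^{2} + 2 \left(-6\right)\right) \left(-22\right) = 2 \left(-1\right) 6 \left(-15 + 36 - 12\right) \left(-22\right) = \left(-12\right) 9 \left(-22\right) = \left(-108\right) \left(-22\right) = 2376$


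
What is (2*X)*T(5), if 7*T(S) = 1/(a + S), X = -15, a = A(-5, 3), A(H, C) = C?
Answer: -15/28 ≈ -0.53571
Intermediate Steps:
a = 3
T(S) = 1/(7*(3 + S))
(2*X)*T(5) = (2*(-15))*(1/(7*(3 + 5))) = -30/(7*8) = -30*1/56 = -15/28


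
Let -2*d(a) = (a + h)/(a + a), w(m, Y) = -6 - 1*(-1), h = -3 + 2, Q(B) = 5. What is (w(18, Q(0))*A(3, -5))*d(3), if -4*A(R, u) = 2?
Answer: -5/12 ≈ -0.41667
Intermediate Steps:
h = -1
A(R, u) = -½ (A(R, u) = -¼*2 = -½)
w(m, Y) = -5 (w(m, Y) = -6 + 1 = -5)
d(a) = -(-1 + a)/(4*a) (d(a) = -(a - 1)/(2*(a + a)) = -(-1 + a)/(2*(2*a)) = -(-1 + a)*1/(2*a)/2 = -(-1 + a)/(4*a))
(w(18, Q(0))*A(3, -5))*d(3) = (-5*(-½))*((¼)*(1 - 1*3)/3) = 5*((¼)*(⅓)*(1 - 3))/2 = 5*((¼)*(⅓)*(-2))/2 = (5/2)*(-⅙) = -5/12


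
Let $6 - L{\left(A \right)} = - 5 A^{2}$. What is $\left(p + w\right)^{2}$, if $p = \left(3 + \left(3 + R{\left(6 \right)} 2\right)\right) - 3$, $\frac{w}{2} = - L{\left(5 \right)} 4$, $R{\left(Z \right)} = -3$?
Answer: $1104601$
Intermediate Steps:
$L{\left(A \right)} = 6 + 5 A^{2}$ ($L{\left(A \right)} = 6 - - 5 A^{2} = 6 + 5 A^{2}$)
$w = -1048$ ($w = 2 - (6 + 5 \cdot 5^{2}) 4 = 2 - (6 + 5 \cdot 25) 4 = 2 - (6 + 125) 4 = 2 \left(-1\right) 131 \cdot 4 = 2 \left(\left(-131\right) 4\right) = 2 \left(-524\right) = -1048$)
$p = -3$ ($p = \left(3 + \left(3 - 6\right)\right) - 3 = \left(3 - 3\right) - 3 = 0 - 3 = -3$)
$\left(p + w\right)^{2} = \left(-3 - 1048\right)^{2} = \left(-1051\right)^{2} = 1104601$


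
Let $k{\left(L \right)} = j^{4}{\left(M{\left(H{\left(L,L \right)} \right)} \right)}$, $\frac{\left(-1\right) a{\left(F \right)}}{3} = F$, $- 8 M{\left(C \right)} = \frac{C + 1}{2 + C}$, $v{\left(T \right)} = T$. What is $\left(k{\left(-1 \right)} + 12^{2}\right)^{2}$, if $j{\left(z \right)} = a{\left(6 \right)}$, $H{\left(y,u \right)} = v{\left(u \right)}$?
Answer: $11050214400$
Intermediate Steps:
$H{\left(y,u \right)} = u$
$M{\left(C \right)} = - \frac{1 + C}{8 \left(2 + C\right)}$ ($M{\left(C \right)} = - \frac{\left(C + 1\right) \frac{1}{2 + C}}{8} = - \frac{\left(1 + C\right) \frac{1}{2 + C}}{8} = - \frac{\frac{1}{2 + C} \left(1 + C\right)}{8} = - \frac{1 + C}{8 \left(2 + C\right)}$)
$a{\left(F \right)} = - 3 F$
$j{\left(z \right)} = -18$ ($j{\left(z \right)} = \left(-3\right) 6 = -18$)
$k{\left(L \right)} = 104976$ ($k{\left(L \right)} = \left(-18\right)^{4} = 104976$)
$\left(k{\left(-1 \right)} + 12^{2}\right)^{2} = \left(104976 + 12^{2}\right)^{2} = \left(104976 + 144\right)^{2} = 105120^{2} = 11050214400$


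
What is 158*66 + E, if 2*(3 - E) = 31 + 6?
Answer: 20825/2 ≈ 10413.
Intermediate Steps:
E = -31/2 (E = 3 - (31 + 6)/2 = 3 - 1/2*37 = 3 - 37/2 = -31/2 ≈ -15.500)
158*66 + E = 158*66 - 31/2 = 10428 - 31/2 = 20825/2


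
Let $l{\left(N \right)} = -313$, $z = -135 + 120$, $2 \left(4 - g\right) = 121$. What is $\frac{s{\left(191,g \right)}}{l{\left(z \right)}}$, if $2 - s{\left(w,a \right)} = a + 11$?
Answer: $- \frac{95}{626} \approx -0.15176$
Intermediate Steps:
$g = - \frac{113}{2}$ ($g = 4 - \frac{121}{2} = - \frac{113}{2} \approx -56.5$)
$z = -15$
$s{\left(w,a \right)} = -9 - a$ ($s{\left(w,a \right)} = 2 - \left(a + 11\right) = 2 - \left(11 + a\right) = -9 - a$)
$\frac{s{\left(191,g \right)}}{l{\left(z \right)}} = \frac{-9 - - \frac{113}{2}}{-313} = \left(-9 + \frac{113}{2}\right) \left(- \frac{1}{313}\right) = \frac{95}{2} \left(- \frac{1}{313}\right) = - \frac{95}{626}$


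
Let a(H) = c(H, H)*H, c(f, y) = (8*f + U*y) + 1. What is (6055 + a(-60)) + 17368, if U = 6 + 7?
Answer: 98963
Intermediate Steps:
U = 13
c(f, y) = 1 + 8*f + 13*y (c(f, y) = (8*f + 13*y) + 1 = 1 + 8*f + 13*y)
a(H) = H*(1 + 21*H) (a(H) = (1 + 8*H + 13*H)*H = (1 + 21*H)*H = H*(1 + 21*H))
(6055 + a(-60)) + 17368 = (6055 - 60*(1 + 21*(-60))) + 17368 = (6055 - 60*(1 - 1260)) + 17368 = (6055 - 60*(-1259)) + 17368 = (6055 + 75540) + 17368 = 81595 + 17368 = 98963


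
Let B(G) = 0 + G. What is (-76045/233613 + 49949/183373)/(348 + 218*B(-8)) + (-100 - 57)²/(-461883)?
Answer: -122751288694272851/2301805094289244461 ≈ -0.053328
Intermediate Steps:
B(G) = G
(-76045/233613 + 49949/183373)/(348 + 218*B(-8)) + (-100 - 57)²/(-461883) = (-76045/233613 + 49949/183373)/(348 + 218*(-8)) + (-100 - 57)²/(-461883) = (-76045*1/233613 + 49949*(1/183373))/(348 - 1744) + (-157)²*(-1/461883) = (-76045/233613 + 49949/183373)/(-1396) + 24649*(-1/461883) = -2275864048/42838316649*(-1/1396) - 24649/461883 = 568966012/14950572510501 - 24649/461883 = -122751288694272851/2301805094289244461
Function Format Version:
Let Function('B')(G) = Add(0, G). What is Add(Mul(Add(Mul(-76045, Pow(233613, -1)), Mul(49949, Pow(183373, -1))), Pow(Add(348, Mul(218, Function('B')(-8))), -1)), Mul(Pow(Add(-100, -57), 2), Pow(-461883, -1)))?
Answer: Rational(-122751288694272851, 2301805094289244461) ≈ -0.053328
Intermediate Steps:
Function('B')(G) = G
Add(Mul(Add(Mul(-76045, Pow(233613, -1)), Mul(49949, Pow(183373, -1))), Pow(Add(348, Mul(218, Function('B')(-8))), -1)), Mul(Pow(Add(-100, -57), 2), Pow(-461883, -1))) = Add(Mul(Add(Mul(-76045, Pow(233613, -1)), Mul(49949, Pow(183373, -1))), Pow(Add(348, Mul(218, -8)), -1)), Mul(Pow(Add(-100, -57), 2), Pow(-461883, -1))) = Add(Mul(Add(Mul(-76045, Rational(1, 233613)), Mul(49949, Rational(1, 183373))), Pow(Add(348, -1744), -1)), Mul(Pow(-157, 2), Rational(-1, 461883))) = Add(Mul(Add(Rational(-76045, 233613), Rational(49949, 183373)), Pow(-1396, -1)), Mul(24649, Rational(-1, 461883))) = Add(Mul(Rational(-2275864048, 42838316649), Rational(-1, 1396)), Rational(-24649, 461883)) = Add(Rational(568966012, 14950572510501), Rational(-24649, 461883)) = Rational(-122751288694272851, 2301805094289244461)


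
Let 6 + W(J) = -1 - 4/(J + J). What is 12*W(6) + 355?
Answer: 267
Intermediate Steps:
W(J) = -7 - 2/J (W(J) = -6 + (-1 - 4/(J + J)) = -6 + (-1 - 4*1/(2*J)) = -6 + (-1 - 2/J) = -7 - 2/J)
12*W(6) + 355 = 12*(-7 - 2/6) + 355 = 12*(-7 - 2*⅙) + 355 = 12*(-7 - ⅓) + 355 = 12*(-22/3) + 355 = -88 + 355 = 267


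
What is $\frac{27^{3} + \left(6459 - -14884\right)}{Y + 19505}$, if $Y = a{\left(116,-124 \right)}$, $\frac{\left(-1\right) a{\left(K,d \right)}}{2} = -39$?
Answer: $\frac{41026}{19583} \approx 2.095$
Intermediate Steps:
$a{\left(K,d \right)} = 78$ ($a{\left(K,d \right)} = \left(-2\right) \left(-39\right) = 78$)
$Y = 78$
$\frac{27^{3} + \left(6459 - -14884\right)}{Y + 19505} = \frac{27^{3} + \left(6459 - -14884\right)}{78 + 19505} = \frac{19683 + \left(6459 + 14884\right)}{19583} = \left(19683 + 21343\right) \frac{1}{19583} = 41026 \cdot \frac{1}{19583} = \frac{41026}{19583}$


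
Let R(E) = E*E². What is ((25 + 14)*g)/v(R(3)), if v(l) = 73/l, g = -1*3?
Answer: -3159/73 ≈ -43.274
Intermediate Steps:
g = -3
R(E) = E³
((25 + 14)*g)/v(R(3)) = ((25 + 14)*(-3))/((73/(3³))) = (39*(-3))/((73/27)) = -117/(73*(1/27)) = -117/73/27 = -117*27/73 = -3159/73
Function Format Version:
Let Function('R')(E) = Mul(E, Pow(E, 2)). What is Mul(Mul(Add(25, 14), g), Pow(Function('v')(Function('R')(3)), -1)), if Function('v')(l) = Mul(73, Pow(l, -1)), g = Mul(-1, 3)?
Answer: Rational(-3159, 73) ≈ -43.274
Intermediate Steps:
g = -3
Function('R')(E) = Pow(E, 3)
Mul(Mul(Add(25, 14), g), Pow(Function('v')(Function('R')(3)), -1)) = Mul(Mul(Add(25, 14), -3), Pow(Mul(73, Pow(Pow(3, 3), -1)), -1)) = Mul(Mul(39, -3), Pow(Mul(73, Pow(27, -1)), -1)) = Mul(-117, Pow(Mul(73, Rational(1, 27)), -1)) = Mul(-117, Pow(Rational(73, 27), -1)) = Mul(-117, Rational(27, 73)) = Rational(-3159, 73)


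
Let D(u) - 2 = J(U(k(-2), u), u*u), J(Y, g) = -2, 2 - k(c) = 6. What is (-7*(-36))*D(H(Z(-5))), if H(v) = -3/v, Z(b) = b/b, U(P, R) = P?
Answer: 0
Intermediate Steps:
k(c) = -4 (k(c) = 2 - 1*6 = 2 - 6 = -4)
Z(b) = 1
D(u) = 0 (D(u) = 2 - 2 = 0)
(-7*(-36))*D(H(Z(-5))) = -7*(-36)*0 = 252*0 = 0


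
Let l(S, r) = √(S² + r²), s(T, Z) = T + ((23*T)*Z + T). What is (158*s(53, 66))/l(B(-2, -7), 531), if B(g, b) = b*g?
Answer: 12728480*√282157/282157 ≈ 23962.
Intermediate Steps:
s(T, Z) = 2*T + 23*T*Z (s(T, Z) = T + (23*T*Z + T) = T + (T + 23*T*Z) = 2*T + 23*T*Z)
(158*s(53, 66))/l(B(-2, -7), 531) = (158*(53*(2 + 23*66)))/(√((-7*(-2))² + 531²)) = (158*(53*(2 + 1518)))/(√(14² + 281961)) = (158*(53*1520))/(√(196 + 281961)) = (158*80560)/(√282157) = 12728480*(√282157/282157) = 12728480*√282157/282157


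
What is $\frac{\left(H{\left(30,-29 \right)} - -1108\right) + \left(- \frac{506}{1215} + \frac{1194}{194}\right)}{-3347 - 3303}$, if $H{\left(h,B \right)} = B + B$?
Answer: $- \frac{124424023}{783735750} \approx -0.15876$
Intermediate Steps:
$H{\left(h,B \right)} = 2 B$
$\frac{\left(H{\left(30,-29 \right)} - -1108\right) + \left(- \frac{506}{1215} + \frac{1194}{194}\right)}{-3347 - 3303} = \frac{\left(2 \left(-29\right) - -1108\right) + \left(- \frac{506}{1215} + \frac{1194}{194}\right)}{-3347 - 3303} = \frac{\left(-58 + 1108\right) + \left(\left(-506\right) \frac{1}{1215} + 1194 \cdot \frac{1}{194}\right)}{-6650} = \left(1050 + \left(- \frac{506}{1215} + \frac{597}{97}\right)\right) \left(- \frac{1}{6650}\right) = \left(1050 + \frac{676273}{117855}\right) \left(- \frac{1}{6650}\right) = \frac{124424023}{117855} \left(- \frac{1}{6650}\right) = - \frac{124424023}{783735750}$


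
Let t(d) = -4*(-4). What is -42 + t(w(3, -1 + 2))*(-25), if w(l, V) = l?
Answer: -442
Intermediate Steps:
t(d) = 16
-42 + t(w(3, -1 + 2))*(-25) = -42 + 16*(-25) = -42 - 400 = -442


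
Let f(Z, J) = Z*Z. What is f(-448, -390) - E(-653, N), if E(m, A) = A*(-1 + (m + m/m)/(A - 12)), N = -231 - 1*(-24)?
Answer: 14681269/73 ≈ 2.0111e+5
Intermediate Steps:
f(Z, J) = Z²
N = -207 (N = -231 + 24 = -207)
E(m, A) = A*(-1 + (1 + m)/(-12 + A)) (E(m, A) = A*(-1 + (m + 1)/(-12 + A)) = A*(-1 + (1 + m)/(-12 + A)))
f(-448, -390) - E(-653, N) = (-448)² - (-207)*(13 - 653 - 1*(-207))/(-12 - 207) = 200704 - (-207)*(13 - 653 + 207)/(-219) = 200704 - (-207)*(-1)*(-433)/219 = 200704 - 1*(-29877/73) = 200704 + 29877/73 = 14681269/73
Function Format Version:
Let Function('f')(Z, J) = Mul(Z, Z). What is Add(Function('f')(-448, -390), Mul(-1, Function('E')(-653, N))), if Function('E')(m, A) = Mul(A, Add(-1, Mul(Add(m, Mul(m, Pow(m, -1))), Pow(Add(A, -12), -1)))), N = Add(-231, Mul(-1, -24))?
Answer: Rational(14681269, 73) ≈ 2.0111e+5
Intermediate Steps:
Function('f')(Z, J) = Pow(Z, 2)
N = -207 (N = Add(-231, 24) = -207)
Function('E')(m, A) = Mul(A, Add(-1, Mul(Pow(Add(-12, A), -1), Add(1, m)))) (Function('E')(m, A) = Mul(A, Add(-1, Mul(Add(m, 1), Pow(Add(-12, A), -1)))) = Mul(A, Add(-1, Mul(Add(1, m), Pow(Add(-12, A), -1)))) = Mul(A, Add(-1, Mul(Pow(Add(-12, A), -1), Add(1, m)))))
Add(Function('f')(-448, -390), Mul(-1, Function('E')(-653, N))) = Add(Pow(-448, 2), Mul(-1, Mul(-207, Pow(Add(-12, -207), -1), Add(13, -653, Mul(-1, -207))))) = Add(200704, Mul(-1, Mul(-207, Pow(-219, -1), Add(13, -653, 207)))) = Add(200704, Mul(-1, Mul(-207, Rational(-1, 219), -433))) = Add(200704, Mul(-1, Rational(-29877, 73))) = Add(200704, Rational(29877, 73)) = Rational(14681269, 73)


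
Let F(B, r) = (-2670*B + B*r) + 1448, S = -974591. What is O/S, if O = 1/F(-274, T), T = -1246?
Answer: -1/1047131757312 ≈ -9.5499e-13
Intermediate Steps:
F(B, r) = 1448 - 2670*B + B*r
O = 1/1074432 (O = 1/(1448 - 2670*(-274) - 274*(-1246)) = 1/(1448 + 731580 + 341404) = 1/1074432 ≈ 9.3072e-7)
O/S = (1/1074432)/(-974591) = (1/1074432)*(-1/974591) = -1/1047131757312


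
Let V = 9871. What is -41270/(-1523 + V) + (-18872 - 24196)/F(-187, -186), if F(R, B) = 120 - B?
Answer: -31013357/212874 ≈ -145.69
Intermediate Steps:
-41270/(-1523 + V) + (-18872 - 24196)/F(-187, -186) = -41270/(-1523 + 9871) + (-18872 - 24196)/(120 - 1*(-186)) = -41270/8348 - 43068/(120 + 186) = -41270*1/8348 - 43068/306 = -20635/4174 - 43068*1/306 = -20635/4174 - 7178/51 = -31013357/212874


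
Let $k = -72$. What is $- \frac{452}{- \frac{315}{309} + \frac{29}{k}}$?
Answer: $\frac{3352032}{10547} \approx 317.82$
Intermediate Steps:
$- \frac{452}{- \frac{315}{309} + \frac{29}{k}} = - \frac{452}{- \frac{315}{309} + \frac{29}{-72}} = - \frac{452}{\left(-315\right) \frac{1}{309} + 29 \left(- \frac{1}{72}\right)} = - \frac{452}{- \frac{105}{103} - \frac{29}{72}} = - \frac{452}{- \frac{10547}{7416}} = \left(-452\right) \left(- \frac{7416}{10547}\right) = \frac{3352032}{10547}$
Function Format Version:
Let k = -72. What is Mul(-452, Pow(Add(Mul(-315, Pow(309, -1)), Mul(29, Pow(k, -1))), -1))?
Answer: Rational(3352032, 10547) ≈ 317.82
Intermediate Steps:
Mul(-452, Pow(Add(Mul(-315, Pow(309, -1)), Mul(29, Pow(k, -1))), -1)) = Mul(-452, Pow(Add(Mul(-315, Pow(309, -1)), Mul(29, Pow(-72, -1))), -1)) = Mul(-452, Pow(Add(Mul(-315, Rational(1, 309)), Mul(29, Rational(-1, 72))), -1)) = Mul(-452, Pow(Add(Rational(-105, 103), Rational(-29, 72)), -1)) = Mul(-452, Pow(Rational(-10547, 7416), -1)) = Mul(-452, Rational(-7416, 10547)) = Rational(3352032, 10547)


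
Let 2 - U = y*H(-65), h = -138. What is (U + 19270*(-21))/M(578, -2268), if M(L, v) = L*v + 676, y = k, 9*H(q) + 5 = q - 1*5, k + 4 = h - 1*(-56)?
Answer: 608077/1965342 ≈ 0.30940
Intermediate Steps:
k = -86 (k = -4 + (-138 - 1*(-56)) = -4 + (-138 + 56) = -4 - 82 = -86)
H(q) = -10/9 + q/9 (H(q) = -5/9 + (q - 1*5)/9 = -5/9 + (q - 5)/9 = -5/9 + (-5 + q)/9 = -5/9 + (-5/9 + q/9) = -10/9 + q/9)
y = -86
M(L, v) = 676 + L*v
U = -2144/3 (U = 2 - (-86)*(-10/9 + (⅑)*(-65)) = 2 - (-86)*(-10/9 - 65/9) = 2 - (-86)*(-25)/3 = 2 - 1*2150/3 = 2 - 2150/3 = -2144/3 ≈ -714.67)
(U + 19270*(-21))/M(578, -2268) = (-2144/3 + 19270*(-21))/(676 + 578*(-2268)) = (-2144/3 - 404670)/(676 - 1310904) = -1216154/3/(-1310228) = -1216154/3*(-1/1310228) = 608077/1965342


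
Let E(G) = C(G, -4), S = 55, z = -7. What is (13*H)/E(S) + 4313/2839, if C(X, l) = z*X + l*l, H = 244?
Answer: -7413811/1047591 ≈ -7.0770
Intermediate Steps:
C(X, l) = l² - 7*X (C(X, l) = -7*X + l*l = -7*X + l² = l² - 7*X)
E(G) = 16 - 7*G (E(G) = (-4)² - 7*G = 16 - 7*G)
(13*H)/E(S) + 4313/2839 = (13*244)/(16 - 7*55) + 4313/2839 = 3172/(16 - 385) + 4313*(1/2839) = 3172/(-369) + 4313/2839 = 3172*(-1/369) + 4313/2839 = -3172/369 + 4313/2839 = -7413811/1047591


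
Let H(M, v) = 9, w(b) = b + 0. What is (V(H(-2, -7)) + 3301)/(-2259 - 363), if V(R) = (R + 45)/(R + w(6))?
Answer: -16523/13110 ≈ -1.2603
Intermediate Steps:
w(b) = b
V(R) = (45 + R)/(6 + R) (V(R) = (R + 45)/(R + 6) = (45 + R)/(6 + R))
(V(H(-2, -7)) + 3301)/(-2259 - 363) = ((45 + 9)/(6 + 9) + 3301)/(-2259 - 363) = (54/15 + 3301)/(-2622) = ((1/15)*54 + 3301)*(-1/2622) = (18/5 + 3301)*(-1/2622) = (16523/5)*(-1/2622) = -16523/13110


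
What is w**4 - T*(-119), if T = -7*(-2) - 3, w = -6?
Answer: 2605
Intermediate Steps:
T = 11 (T = 14 - 3 = 11)
w**4 - T*(-119) = (-6)**4 - 11*(-119) = 1296 - 1*(-1309) = 1296 + 1309 = 2605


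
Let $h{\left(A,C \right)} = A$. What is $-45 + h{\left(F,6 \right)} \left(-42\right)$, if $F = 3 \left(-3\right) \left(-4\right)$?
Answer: $-1557$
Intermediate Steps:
$F = 36$ ($F = \left(-9\right) \left(-4\right) = 36$)
$-45 + h{\left(F,6 \right)} \left(-42\right) = -45 + 36 \left(-42\right) = -45 - 1512 = -1557$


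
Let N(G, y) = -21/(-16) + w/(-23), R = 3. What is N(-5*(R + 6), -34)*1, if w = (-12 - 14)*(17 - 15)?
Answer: 1315/368 ≈ 3.5734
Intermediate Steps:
w = -52 (w = -26*2 = -52)
N(G, y) = 1315/368 (N(G, y) = -21/(-16) - 52/(-23) = -21*(-1/16) - 52*(-1/23) = 21/16 + 52/23 = 1315/368)
N(-5*(R + 6), -34)*1 = (1315/368)*1 = 1315/368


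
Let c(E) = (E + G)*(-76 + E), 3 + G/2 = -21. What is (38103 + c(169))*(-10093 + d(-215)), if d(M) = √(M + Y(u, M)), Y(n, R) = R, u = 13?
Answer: -498150108 + 49356*I*√430 ≈ -4.9815e+8 + 1.0235e+6*I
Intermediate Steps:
G = -48 (G = -6 + 2*(-21) = -6 - 42 = -48)
c(E) = (-76 + E)*(-48 + E) (c(E) = (E - 48)*(-76 + E) = (-48 + E)*(-76 + E) = (-76 + E)*(-48 + E))
d(M) = √2*√M (d(M) = √(M + M) = √(2*M) = √2*√M)
(38103 + c(169))*(-10093 + d(-215)) = (38103 + (3648 + 169² - 124*169))*(-10093 + √2*√(-215)) = (38103 + (3648 + 28561 - 20956))*(-10093 + √2*(I*√215)) = (38103 + 11253)*(-10093 + I*√430) = 49356*(-10093 + I*√430) = -498150108 + 49356*I*√430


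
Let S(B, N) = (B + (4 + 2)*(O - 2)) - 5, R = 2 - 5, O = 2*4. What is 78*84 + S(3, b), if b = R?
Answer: 6586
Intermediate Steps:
O = 8
R = -3
b = -3
S(B, N) = 31 + B (S(B, N) = (B + (4 + 2)*(8 - 2)) - 5 = (B + 6*6) - 5 = (B + 36) - 5 = (36 + B) - 5 = 31 + B)
78*84 + S(3, b) = 78*84 + (31 + 3) = 6552 + 34 = 6586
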